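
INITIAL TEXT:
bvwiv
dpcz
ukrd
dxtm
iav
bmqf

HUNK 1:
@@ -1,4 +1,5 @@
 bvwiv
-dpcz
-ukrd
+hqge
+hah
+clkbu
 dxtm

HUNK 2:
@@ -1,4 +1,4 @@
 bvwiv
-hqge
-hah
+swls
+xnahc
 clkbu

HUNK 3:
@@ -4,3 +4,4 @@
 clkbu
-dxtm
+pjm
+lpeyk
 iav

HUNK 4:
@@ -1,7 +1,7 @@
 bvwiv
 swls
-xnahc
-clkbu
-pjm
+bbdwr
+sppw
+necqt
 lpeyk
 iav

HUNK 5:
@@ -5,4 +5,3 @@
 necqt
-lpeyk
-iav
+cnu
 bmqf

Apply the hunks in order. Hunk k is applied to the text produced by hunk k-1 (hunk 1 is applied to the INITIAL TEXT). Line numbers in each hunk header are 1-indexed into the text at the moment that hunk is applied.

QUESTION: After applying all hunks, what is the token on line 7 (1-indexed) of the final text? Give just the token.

Answer: bmqf

Derivation:
Hunk 1: at line 1 remove [dpcz,ukrd] add [hqge,hah,clkbu] -> 7 lines: bvwiv hqge hah clkbu dxtm iav bmqf
Hunk 2: at line 1 remove [hqge,hah] add [swls,xnahc] -> 7 lines: bvwiv swls xnahc clkbu dxtm iav bmqf
Hunk 3: at line 4 remove [dxtm] add [pjm,lpeyk] -> 8 lines: bvwiv swls xnahc clkbu pjm lpeyk iav bmqf
Hunk 4: at line 1 remove [xnahc,clkbu,pjm] add [bbdwr,sppw,necqt] -> 8 lines: bvwiv swls bbdwr sppw necqt lpeyk iav bmqf
Hunk 5: at line 5 remove [lpeyk,iav] add [cnu] -> 7 lines: bvwiv swls bbdwr sppw necqt cnu bmqf
Final line 7: bmqf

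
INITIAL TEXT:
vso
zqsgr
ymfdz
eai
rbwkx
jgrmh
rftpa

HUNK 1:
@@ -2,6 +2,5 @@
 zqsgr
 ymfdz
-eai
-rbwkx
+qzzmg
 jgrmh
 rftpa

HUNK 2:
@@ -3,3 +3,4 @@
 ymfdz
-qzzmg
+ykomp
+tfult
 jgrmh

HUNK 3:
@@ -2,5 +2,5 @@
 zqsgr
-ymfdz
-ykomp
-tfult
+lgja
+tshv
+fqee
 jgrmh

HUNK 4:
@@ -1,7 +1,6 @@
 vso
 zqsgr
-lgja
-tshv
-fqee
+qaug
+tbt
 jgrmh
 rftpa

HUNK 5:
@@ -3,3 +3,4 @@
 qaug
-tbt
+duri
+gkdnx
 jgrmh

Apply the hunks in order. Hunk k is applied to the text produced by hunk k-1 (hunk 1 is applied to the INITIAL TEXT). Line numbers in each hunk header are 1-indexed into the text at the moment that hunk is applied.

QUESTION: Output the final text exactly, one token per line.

Hunk 1: at line 2 remove [eai,rbwkx] add [qzzmg] -> 6 lines: vso zqsgr ymfdz qzzmg jgrmh rftpa
Hunk 2: at line 3 remove [qzzmg] add [ykomp,tfult] -> 7 lines: vso zqsgr ymfdz ykomp tfult jgrmh rftpa
Hunk 3: at line 2 remove [ymfdz,ykomp,tfult] add [lgja,tshv,fqee] -> 7 lines: vso zqsgr lgja tshv fqee jgrmh rftpa
Hunk 4: at line 1 remove [lgja,tshv,fqee] add [qaug,tbt] -> 6 lines: vso zqsgr qaug tbt jgrmh rftpa
Hunk 5: at line 3 remove [tbt] add [duri,gkdnx] -> 7 lines: vso zqsgr qaug duri gkdnx jgrmh rftpa

Answer: vso
zqsgr
qaug
duri
gkdnx
jgrmh
rftpa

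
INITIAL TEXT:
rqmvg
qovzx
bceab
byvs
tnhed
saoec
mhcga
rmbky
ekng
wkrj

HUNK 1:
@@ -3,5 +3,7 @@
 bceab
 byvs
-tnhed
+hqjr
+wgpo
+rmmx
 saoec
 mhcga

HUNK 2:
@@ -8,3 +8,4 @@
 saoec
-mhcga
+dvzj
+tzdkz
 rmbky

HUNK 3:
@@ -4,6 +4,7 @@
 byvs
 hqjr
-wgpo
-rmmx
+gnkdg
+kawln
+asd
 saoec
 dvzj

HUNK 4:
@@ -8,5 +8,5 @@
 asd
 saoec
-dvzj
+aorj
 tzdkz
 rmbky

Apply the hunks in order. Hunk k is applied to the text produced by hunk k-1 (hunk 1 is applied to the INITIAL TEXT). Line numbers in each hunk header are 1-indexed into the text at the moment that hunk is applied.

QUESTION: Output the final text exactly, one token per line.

Hunk 1: at line 3 remove [tnhed] add [hqjr,wgpo,rmmx] -> 12 lines: rqmvg qovzx bceab byvs hqjr wgpo rmmx saoec mhcga rmbky ekng wkrj
Hunk 2: at line 8 remove [mhcga] add [dvzj,tzdkz] -> 13 lines: rqmvg qovzx bceab byvs hqjr wgpo rmmx saoec dvzj tzdkz rmbky ekng wkrj
Hunk 3: at line 4 remove [wgpo,rmmx] add [gnkdg,kawln,asd] -> 14 lines: rqmvg qovzx bceab byvs hqjr gnkdg kawln asd saoec dvzj tzdkz rmbky ekng wkrj
Hunk 4: at line 8 remove [dvzj] add [aorj] -> 14 lines: rqmvg qovzx bceab byvs hqjr gnkdg kawln asd saoec aorj tzdkz rmbky ekng wkrj

Answer: rqmvg
qovzx
bceab
byvs
hqjr
gnkdg
kawln
asd
saoec
aorj
tzdkz
rmbky
ekng
wkrj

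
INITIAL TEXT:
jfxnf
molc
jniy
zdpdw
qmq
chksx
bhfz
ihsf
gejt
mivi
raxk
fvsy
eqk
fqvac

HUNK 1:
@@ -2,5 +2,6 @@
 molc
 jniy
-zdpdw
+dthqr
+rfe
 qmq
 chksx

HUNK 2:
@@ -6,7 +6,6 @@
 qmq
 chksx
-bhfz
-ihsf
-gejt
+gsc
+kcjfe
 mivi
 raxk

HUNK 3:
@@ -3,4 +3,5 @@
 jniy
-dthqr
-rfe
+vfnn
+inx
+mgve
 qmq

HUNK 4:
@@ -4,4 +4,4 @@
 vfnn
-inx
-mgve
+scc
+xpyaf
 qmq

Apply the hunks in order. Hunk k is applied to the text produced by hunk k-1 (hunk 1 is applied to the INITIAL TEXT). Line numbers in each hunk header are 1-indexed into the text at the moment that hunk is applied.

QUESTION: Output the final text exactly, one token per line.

Hunk 1: at line 2 remove [zdpdw] add [dthqr,rfe] -> 15 lines: jfxnf molc jniy dthqr rfe qmq chksx bhfz ihsf gejt mivi raxk fvsy eqk fqvac
Hunk 2: at line 6 remove [bhfz,ihsf,gejt] add [gsc,kcjfe] -> 14 lines: jfxnf molc jniy dthqr rfe qmq chksx gsc kcjfe mivi raxk fvsy eqk fqvac
Hunk 3: at line 3 remove [dthqr,rfe] add [vfnn,inx,mgve] -> 15 lines: jfxnf molc jniy vfnn inx mgve qmq chksx gsc kcjfe mivi raxk fvsy eqk fqvac
Hunk 4: at line 4 remove [inx,mgve] add [scc,xpyaf] -> 15 lines: jfxnf molc jniy vfnn scc xpyaf qmq chksx gsc kcjfe mivi raxk fvsy eqk fqvac

Answer: jfxnf
molc
jniy
vfnn
scc
xpyaf
qmq
chksx
gsc
kcjfe
mivi
raxk
fvsy
eqk
fqvac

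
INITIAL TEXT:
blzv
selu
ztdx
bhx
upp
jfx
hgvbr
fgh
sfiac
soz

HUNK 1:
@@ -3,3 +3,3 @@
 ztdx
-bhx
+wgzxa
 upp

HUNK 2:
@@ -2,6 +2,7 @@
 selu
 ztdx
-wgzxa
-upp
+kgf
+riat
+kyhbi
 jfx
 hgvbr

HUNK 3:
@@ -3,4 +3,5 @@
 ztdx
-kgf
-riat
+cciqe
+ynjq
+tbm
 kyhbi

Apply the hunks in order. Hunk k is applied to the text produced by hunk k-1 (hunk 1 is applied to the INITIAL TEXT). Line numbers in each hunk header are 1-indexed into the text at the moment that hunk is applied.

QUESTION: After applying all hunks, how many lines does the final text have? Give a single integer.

Answer: 12

Derivation:
Hunk 1: at line 3 remove [bhx] add [wgzxa] -> 10 lines: blzv selu ztdx wgzxa upp jfx hgvbr fgh sfiac soz
Hunk 2: at line 2 remove [wgzxa,upp] add [kgf,riat,kyhbi] -> 11 lines: blzv selu ztdx kgf riat kyhbi jfx hgvbr fgh sfiac soz
Hunk 3: at line 3 remove [kgf,riat] add [cciqe,ynjq,tbm] -> 12 lines: blzv selu ztdx cciqe ynjq tbm kyhbi jfx hgvbr fgh sfiac soz
Final line count: 12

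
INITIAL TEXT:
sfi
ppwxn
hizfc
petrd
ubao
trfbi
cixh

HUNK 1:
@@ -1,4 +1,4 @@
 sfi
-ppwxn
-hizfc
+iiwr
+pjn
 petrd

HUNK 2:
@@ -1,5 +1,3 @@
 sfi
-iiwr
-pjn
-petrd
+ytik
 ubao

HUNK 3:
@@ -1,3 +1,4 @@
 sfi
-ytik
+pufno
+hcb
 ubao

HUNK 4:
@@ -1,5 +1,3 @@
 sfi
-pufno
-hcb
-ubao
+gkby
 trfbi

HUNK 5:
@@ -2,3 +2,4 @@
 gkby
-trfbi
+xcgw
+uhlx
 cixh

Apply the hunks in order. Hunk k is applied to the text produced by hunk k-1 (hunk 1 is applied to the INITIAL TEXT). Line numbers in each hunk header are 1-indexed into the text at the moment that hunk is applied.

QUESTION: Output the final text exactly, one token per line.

Answer: sfi
gkby
xcgw
uhlx
cixh

Derivation:
Hunk 1: at line 1 remove [ppwxn,hizfc] add [iiwr,pjn] -> 7 lines: sfi iiwr pjn petrd ubao trfbi cixh
Hunk 2: at line 1 remove [iiwr,pjn,petrd] add [ytik] -> 5 lines: sfi ytik ubao trfbi cixh
Hunk 3: at line 1 remove [ytik] add [pufno,hcb] -> 6 lines: sfi pufno hcb ubao trfbi cixh
Hunk 4: at line 1 remove [pufno,hcb,ubao] add [gkby] -> 4 lines: sfi gkby trfbi cixh
Hunk 5: at line 2 remove [trfbi] add [xcgw,uhlx] -> 5 lines: sfi gkby xcgw uhlx cixh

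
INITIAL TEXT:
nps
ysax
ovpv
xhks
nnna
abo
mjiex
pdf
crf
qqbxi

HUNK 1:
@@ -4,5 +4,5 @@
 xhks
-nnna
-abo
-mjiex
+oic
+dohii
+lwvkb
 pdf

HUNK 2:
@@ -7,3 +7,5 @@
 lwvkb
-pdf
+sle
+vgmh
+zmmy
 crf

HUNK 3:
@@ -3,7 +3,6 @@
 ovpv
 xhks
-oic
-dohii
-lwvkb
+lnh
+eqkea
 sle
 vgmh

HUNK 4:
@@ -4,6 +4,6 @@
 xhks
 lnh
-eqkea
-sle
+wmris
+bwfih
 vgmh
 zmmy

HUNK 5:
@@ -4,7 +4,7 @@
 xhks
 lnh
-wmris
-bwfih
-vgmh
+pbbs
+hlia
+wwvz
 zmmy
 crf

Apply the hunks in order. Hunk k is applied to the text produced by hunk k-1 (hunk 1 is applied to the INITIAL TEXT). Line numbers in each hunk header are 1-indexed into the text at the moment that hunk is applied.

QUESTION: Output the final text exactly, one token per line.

Answer: nps
ysax
ovpv
xhks
lnh
pbbs
hlia
wwvz
zmmy
crf
qqbxi

Derivation:
Hunk 1: at line 4 remove [nnna,abo,mjiex] add [oic,dohii,lwvkb] -> 10 lines: nps ysax ovpv xhks oic dohii lwvkb pdf crf qqbxi
Hunk 2: at line 7 remove [pdf] add [sle,vgmh,zmmy] -> 12 lines: nps ysax ovpv xhks oic dohii lwvkb sle vgmh zmmy crf qqbxi
Hunk 3: at line 3 remove [oic,dohii,lwvkb] add [lnh,eqkea] -> 11 lines: nps ysax ovpv xhks lnh eqkea sle vgmh zmmy crf qqbxi
Hunk 4: at line 4 remove [eqkea,sle] add [wmris,bwfih] -> 11 lines: nps ysax ovpv xhks lnh wmris bwfih vgmh zmmy crf qqbxi
Hunk 5: at line 4 remove [wmris,bwfih,vgmh] add [pbbs,hlia,wwvz] -> 11 lines: nps ysax ovpv xhks lnh pbbs hlia wwvz zmmy crf qqbxi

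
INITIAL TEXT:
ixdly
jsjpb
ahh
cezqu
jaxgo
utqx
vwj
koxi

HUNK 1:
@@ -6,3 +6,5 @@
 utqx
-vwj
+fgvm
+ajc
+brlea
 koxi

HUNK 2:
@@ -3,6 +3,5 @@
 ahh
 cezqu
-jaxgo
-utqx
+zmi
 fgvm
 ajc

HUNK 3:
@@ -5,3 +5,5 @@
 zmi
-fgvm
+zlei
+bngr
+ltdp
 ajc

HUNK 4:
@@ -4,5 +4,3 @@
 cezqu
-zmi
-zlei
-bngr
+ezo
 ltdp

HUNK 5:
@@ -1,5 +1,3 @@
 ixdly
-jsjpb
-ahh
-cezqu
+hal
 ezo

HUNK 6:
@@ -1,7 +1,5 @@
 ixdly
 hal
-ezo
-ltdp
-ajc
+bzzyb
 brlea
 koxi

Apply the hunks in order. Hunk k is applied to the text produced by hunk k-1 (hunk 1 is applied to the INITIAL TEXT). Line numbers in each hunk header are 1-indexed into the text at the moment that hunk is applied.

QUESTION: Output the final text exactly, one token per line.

Answer: ixdly
hal
bzzyb
brlea
koxi

Derivation:
Hunk 1: at line 6 remove [vwj] add [fgvm,ajc,brlea] -> 10 lines: ixdly jsjpb ahh cezqu jaxgo utqx fgvm ajc brlea koxi
Hunk 2: at line 3 remove [jaxgo,utqx] add [zmi] -> 9 lines: ixdly jsjpb ahh cezqu zmi fgvm ajc brlea koxi
Hunk 3: at line 5 remove [fgvm] add [zlei,bngr,ltdp] -> 11 lines: ixdly jsjpb ahh cezqu zmi zlei bngr ltdp ajc brlea koxi
Hunk 4: at line 4 remove [zmi,zlei,bngr] add [ezo] -> 9 lines: ixdly jsjpb ahh cezqu ezo ltdp ajc brlea koxi
Hunk 5: at line 1 remove [jsjpb,ahh,cezqu] add [hal] -> 7 lines: ixdly hal ezo ltdp ajc brlea koxi
Hunk 6: at line 1 remove [ezo,ltdp,ajc] add [bzzyb] -> 5 lines: ixdly hal bzzyb brlea koxi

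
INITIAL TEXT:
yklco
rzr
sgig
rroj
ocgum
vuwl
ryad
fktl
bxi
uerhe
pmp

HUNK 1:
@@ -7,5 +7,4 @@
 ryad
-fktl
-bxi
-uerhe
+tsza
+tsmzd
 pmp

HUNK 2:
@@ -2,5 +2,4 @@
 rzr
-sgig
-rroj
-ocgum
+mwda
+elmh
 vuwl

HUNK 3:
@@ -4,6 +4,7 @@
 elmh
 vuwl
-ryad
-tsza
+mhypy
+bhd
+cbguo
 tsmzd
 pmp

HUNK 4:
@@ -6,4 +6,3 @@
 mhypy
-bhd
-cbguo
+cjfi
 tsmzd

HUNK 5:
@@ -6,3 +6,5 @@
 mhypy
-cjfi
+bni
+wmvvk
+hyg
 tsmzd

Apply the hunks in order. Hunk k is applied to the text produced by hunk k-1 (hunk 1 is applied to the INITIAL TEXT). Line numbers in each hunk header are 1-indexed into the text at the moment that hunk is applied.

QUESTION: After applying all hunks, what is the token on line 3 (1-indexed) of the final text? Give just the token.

Hunk 1: at line 7 remove [fktl,bxi,uerhe] add [tsza,tsmzd] -> 10 lines: yklco rzr sgig rroj ocgum vuwl ryad tsza tsmzd pmp
Hunk 2: at line 2 remove [sgig,rroj,ocgum] add [mwda,elmh] -> 9 lines: yklco rzr mwda elmh vuwl ryad tsza tsmzd pmp
Hunk 3: at line 4 remove [ryad,tsza] add [mhypy,bhd,cbguo] -> 10 lines: yklco rzr mwda elmh vuwl mhypy bhd cbguo tsmzd pmp
Hunk 4: at line 6 remove [bhd,cbguo] add [cjfi] -> 9 lines: yklco rzr mwda elmh vuwl mhypy cjfi tsmzd pmp
Hunk 5: at line 6 remove [cjfi] add [bni,wmvvk,hyg] -> 11 lines: yklco rzr mwda elmh vuwl mhypy bni wmvvk hyg tsmzd pmp
Final line 3: mwda

Answer: mwda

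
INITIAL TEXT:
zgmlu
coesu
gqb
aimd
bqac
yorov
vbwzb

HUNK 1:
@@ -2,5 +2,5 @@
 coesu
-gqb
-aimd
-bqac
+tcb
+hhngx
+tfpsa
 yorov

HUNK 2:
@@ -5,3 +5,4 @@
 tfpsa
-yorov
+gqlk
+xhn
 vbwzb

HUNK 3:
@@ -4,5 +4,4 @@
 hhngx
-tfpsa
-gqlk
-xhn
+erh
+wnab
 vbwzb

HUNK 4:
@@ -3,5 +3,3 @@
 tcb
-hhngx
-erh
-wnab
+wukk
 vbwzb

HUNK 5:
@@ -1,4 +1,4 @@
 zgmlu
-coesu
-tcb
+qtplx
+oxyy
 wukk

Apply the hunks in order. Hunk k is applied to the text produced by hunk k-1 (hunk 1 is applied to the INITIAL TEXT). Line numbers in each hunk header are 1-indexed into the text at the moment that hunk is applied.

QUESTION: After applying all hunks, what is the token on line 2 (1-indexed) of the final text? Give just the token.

Hunk 1: at line 2 remove [gqb,aimd,bqac] add [tcb,hhngx,tfpsa] -> 7 lines: zgmlu coesu tcb hhngx tfpsa yorov vbwzb
Hunk 2: at line 5 remove [yorov] add [gqlk,xhn] -> 8 lines: zgmlu coesu tcb hhngx tfpsa gqlk xhn vbwzb
Hunk 3: at line 4 remove [tfpsa,gqlk,xhn] add [erh,wnab] -> 7 lines: zgmlu coesu tcb hhngx erh wnab vbwzb
Hunk 4: at line 3 remove [hhngx,erh,wnab] add [wukk] -> 5 lines: zgmlu coesu tcb wukk vbwzb
Hunk 5: at line 1 remove [coesu,tcb] add [qtplx,oxyy] -> 5 lines: zgmlu qtplx oxyy wukk vbwzb
Final line 2: qtplx

Answer: qtplx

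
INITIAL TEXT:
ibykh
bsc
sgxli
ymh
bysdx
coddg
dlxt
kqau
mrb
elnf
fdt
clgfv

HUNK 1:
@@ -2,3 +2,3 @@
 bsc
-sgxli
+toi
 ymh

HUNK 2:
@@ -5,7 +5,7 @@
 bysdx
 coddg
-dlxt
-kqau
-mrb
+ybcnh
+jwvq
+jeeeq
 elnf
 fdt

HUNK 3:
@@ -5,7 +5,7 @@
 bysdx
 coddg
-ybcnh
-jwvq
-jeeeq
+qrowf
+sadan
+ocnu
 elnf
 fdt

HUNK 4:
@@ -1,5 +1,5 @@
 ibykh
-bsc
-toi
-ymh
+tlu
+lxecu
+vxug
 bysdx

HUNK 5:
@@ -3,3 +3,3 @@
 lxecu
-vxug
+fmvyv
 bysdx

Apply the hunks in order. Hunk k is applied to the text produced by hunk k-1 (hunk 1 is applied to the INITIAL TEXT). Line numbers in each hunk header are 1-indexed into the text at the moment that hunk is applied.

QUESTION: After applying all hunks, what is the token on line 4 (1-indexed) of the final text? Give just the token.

Answer: fmvyv

Derivation:
Hunk 1: at line 2 remove [sgxli] add [toi] -> 12 lines: ibykh bsc toi ymh bysdx coddg dlxt kqau mrb elnf fdt clgfv
Hunk 2: at line 5 remove [dlxt,kqau,mrb] add [ybcnh,jwvq,jeeeq] -> 12 lines: ibykh bsc toi ymh bysdx coddg ybcnh jwvq jeeeq elnf fdt clgfv
Hunk 3: at line 5 remove [ybcnh,jwvq,jeeeq] add [qrowf,sadan,ocnu] -> 12 lines: ibykh bsc toi ymh bysdx coddg qrowf sadan ocnu elnf fdt clgfv
Hunk 4: at line 1 remove [bsc,toi,ymh] add [tlu,lxecu,vxug] -> 12 lines: ibykh tlu lxecu vxug bysdx coddg qrowf sadan ocnu elnf fdt clgfv
Hunk 5: at line 3 remove [vxug] add [fmvyv] -> 12 lines: ibykh tlu lxecu fmvyv bysdx coddg qrowf sadan ocnu elnf fdt clgfv
Final line 4: fmvyv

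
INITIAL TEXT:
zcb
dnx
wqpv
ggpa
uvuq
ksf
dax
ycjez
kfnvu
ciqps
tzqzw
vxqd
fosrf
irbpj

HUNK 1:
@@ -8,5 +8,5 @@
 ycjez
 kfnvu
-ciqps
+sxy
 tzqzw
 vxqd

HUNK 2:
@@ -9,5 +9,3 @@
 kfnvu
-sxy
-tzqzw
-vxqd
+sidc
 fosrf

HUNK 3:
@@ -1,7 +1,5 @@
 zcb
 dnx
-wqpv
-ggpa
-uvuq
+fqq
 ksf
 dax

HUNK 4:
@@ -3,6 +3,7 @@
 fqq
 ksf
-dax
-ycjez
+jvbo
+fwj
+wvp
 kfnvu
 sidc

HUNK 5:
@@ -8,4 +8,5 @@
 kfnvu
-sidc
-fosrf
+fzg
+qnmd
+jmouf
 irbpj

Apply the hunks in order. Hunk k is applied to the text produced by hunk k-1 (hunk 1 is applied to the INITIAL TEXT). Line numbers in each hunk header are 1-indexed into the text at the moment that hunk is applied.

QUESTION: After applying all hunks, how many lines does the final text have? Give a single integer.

Answer: 12

Derivation:
Hunk 1: at line 8 remove [ciqps] add [sxy] -> 14 lines: zcb dnx wqpv ggpa uvuq ksf dax ycjez kfnvu sxy tzqzw vxqd fosrf irbpj
Hunk 2: at line 9 remove [sxy,tzqzw,vxqd] add [sidc] -> 12 lines: zcb dnx wqpv ggpa uvuq ksf dax ycjez kfnvu sidc fosrf irbpj
Hunk 3: at line 1 remove [wqpv,ggpa,uvuq] add [fqq] -> 10 lines: zcb dnx fqq ksf dax ycjez kfnvu sidc fosrf irbpj
Hunk 4: at line 3 remove [dax,ycjez] add [jvbo,fwj,wvp] -> 11 lines: zcb dnx fqq ksf jvbo fwj wvp kfnvu sidc fosrf irbpj
Hunk 5: at line 8 remove [sidc,fosrf] add [fzg,qnmd,jmouf] -> 12 lines: zcb dnx fqq ksf jvbo fwj wvp kfnvu fzg qnmd jmouf irbpj
Final line count: 12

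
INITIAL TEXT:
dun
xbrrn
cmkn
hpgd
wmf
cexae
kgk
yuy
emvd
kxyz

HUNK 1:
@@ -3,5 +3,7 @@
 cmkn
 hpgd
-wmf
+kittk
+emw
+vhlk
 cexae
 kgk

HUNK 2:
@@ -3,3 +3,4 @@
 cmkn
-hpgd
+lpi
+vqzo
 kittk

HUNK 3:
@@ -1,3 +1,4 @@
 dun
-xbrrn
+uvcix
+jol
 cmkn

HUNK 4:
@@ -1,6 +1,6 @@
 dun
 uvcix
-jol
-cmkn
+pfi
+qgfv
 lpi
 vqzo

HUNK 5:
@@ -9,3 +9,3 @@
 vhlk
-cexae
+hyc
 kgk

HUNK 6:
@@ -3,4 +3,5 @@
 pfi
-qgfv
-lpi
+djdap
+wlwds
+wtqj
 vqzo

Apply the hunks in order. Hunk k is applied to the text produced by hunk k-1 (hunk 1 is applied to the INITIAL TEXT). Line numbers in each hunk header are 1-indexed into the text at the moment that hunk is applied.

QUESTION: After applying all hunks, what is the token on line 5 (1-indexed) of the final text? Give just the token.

Answer: wlwds

Derivation:
Hunk 1: at line 3 remove [wmf] add [kittk,emw,vhlk] -> 12 lines: dun xbrrn cmkn hpgd kittk emw vhlk cexae kgk yuy emvd kxyz
Hunk 2: at line 3 remove [hpgd] add [lpi,vqzo] -> 13 lines: dun xbrrn cmkn lpi vqzo kittk emw vhlk cexae kgk yuy emvd kxyz
Hunk 3: at line 1 remove [xbrrn] add [uvcix,jol] -> 14 lines: dun uvcix jol cmkn lpi vqzo kittk emw vhlk cexae kgk yuy emvd kxyz
Hunk 4: at line 1 remove [jol,cmkn] add [pfi,qgfv] -> 14 lines: dun uvcix pfi qgfv lpi vqzo kittk emw vhlk cexae kgk yuy emvd kxyz
Hunk 5: at line 9 remove [cexae] add [hyc] -> 14 lines: dun uvcix pfi qgfv lpi vqzo kittk emw vhlk hyc kgk yuy emvd kxyz
Hunk 6: at line 3 remove [qgfv,lpi] add [djdap,wlwds,wtqj] -> 15 lines: dun uvcix pfi djdap wlwds wtqj vqzo kittk emw vhlk hyc kgk yuy emvd kxyz
Final line 5: wlwds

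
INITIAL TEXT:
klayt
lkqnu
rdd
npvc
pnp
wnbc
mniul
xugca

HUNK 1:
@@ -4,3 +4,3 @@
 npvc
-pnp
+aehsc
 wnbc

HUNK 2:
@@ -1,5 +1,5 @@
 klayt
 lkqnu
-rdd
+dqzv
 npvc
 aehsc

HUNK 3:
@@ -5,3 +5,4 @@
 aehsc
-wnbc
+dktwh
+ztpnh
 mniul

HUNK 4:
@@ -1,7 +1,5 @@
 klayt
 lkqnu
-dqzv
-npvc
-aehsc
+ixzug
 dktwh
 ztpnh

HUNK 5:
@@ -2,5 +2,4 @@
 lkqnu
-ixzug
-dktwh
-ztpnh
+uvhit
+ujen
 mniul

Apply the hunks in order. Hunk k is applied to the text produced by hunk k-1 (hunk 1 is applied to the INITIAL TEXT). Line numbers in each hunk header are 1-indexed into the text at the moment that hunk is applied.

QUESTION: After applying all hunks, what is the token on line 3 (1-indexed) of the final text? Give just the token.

Answer: uvhit

Derivation:
Hunk 1: at line 4 remove [pnp] add [aehsc] -> 8 lines: klayt lkqnu rdd npvc aehsc wnbc mniul xugca
Hunk 2: at line 1 remove [rdd] add [dqzv] -> 8 lines: klayt lkqnu dqzv npvc aehsc wnbc mniul xugca
Hunk 3: at line 5 remove [wnbc] add [dktwh,ztpnh] -> 9 lines: klayt lkqnu dqzv npvc aehsc dktwh ztpnh mniul xugca
Hunk 4: at line 1 remove [dqzv,npvc,aehsc] add [ixzug] -> 7 lines: klayt lkqnu ixzug dktwh ztpnh mniul xugca
Hunk 5: at line 2 remove [ixzug,dktwh,ztpnh] add [uvhit,ujen] -> 6 lines: klayt lkqnu uvhit ujen mniul xugca
Final line 3: uvhit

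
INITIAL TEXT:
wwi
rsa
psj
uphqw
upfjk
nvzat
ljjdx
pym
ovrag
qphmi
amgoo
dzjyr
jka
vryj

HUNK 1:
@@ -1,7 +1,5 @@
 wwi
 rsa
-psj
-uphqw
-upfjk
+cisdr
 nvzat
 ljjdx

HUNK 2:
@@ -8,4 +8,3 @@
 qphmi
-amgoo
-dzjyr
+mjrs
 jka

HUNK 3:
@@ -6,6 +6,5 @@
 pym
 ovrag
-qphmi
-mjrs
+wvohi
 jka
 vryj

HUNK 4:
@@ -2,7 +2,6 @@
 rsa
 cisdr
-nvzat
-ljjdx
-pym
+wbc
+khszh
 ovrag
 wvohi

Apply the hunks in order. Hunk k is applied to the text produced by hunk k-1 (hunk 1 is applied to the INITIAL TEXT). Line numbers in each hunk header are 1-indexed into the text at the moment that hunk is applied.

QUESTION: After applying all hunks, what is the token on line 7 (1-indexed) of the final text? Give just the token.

Hunk 1: at line 1 remove [psj,uphqw,upfjk] add [cisdr] -> 12 lines: wwi rsa cisdr nvzat ljjdx pym ovrag qphmi amgoo dzjyr jka vryj
Hunk 2: at line 8 remove [amgoo,dzjyr] add [mjrs] -> 11 lines: wwi rsa cisdr nvzat ljjdx pym ovrag qphmi mjrs jka vryj
Hunk 3: at line 6 remove [qphmi,mjrs] add [wvohi] -> 10 lines: wwi rsa cisdr nvzat ljjdx pym ovrag wvohi jka vryj
Hunk 4: at line 2 remove [nvzat,ljjdx,pym] add [wbc,khszh] -> 9 lines: wwi rsa cisdr wbc khszh ovrag wvohi jka vryj
Final line 7: wvohi

Answer: wvohi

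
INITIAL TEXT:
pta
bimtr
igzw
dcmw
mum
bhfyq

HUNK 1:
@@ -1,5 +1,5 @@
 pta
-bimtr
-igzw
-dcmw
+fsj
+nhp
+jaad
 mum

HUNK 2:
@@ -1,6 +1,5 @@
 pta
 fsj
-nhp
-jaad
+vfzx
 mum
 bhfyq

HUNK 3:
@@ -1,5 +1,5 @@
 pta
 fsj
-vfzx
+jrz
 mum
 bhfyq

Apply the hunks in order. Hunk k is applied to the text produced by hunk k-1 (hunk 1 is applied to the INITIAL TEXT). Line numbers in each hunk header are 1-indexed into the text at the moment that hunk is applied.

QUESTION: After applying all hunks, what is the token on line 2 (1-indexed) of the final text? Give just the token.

Hunk 1: at line 1 remove [bimtr,igzw,dcmw] add [fsj,nhp,jaad] -> 6 lines: pta fsj nhp jaad mum bhfyq
Hunk 2: at line 1 remove [nhp,jaad] add [vfzx] -> 5 lines: pta fsj vfzx mum bhfyq
Hunk 3: at line 1 remove [vfzx] add [jrz] -> 5 lines: pta fsj jrz mum bhfyq
Final line 2: fsj

Answer: fsj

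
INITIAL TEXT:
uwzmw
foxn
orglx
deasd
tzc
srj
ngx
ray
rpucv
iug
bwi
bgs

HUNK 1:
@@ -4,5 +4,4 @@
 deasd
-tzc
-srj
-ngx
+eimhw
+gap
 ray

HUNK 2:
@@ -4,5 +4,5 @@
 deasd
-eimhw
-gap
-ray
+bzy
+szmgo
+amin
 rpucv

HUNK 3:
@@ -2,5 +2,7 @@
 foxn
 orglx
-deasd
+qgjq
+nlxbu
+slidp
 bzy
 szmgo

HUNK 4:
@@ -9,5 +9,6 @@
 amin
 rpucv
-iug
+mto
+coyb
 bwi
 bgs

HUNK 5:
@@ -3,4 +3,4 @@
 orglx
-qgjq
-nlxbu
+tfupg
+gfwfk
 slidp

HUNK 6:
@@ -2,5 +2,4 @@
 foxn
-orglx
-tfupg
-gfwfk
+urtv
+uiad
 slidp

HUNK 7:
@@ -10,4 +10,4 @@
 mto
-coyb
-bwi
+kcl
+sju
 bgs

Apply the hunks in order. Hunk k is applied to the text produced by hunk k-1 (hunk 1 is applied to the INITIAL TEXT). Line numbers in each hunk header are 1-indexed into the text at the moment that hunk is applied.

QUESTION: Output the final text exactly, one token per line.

Answer: uwzmw
foxn
urtv
uiad
slidp
bzy
szmgo
amin
rpucv
mto
kcl
sju
bgs

Derivation:
Hunk 1: at line 4 remove [tzc,srj,ngx] add [eimhw,gap] -> 11 lines: uwzmw foxn orglx deasd eimhw gap ray rpucv iug bwi bgs
Hunk 2: at line 4 remove [eimhw,gap,ray] add [bzy,szmgo,amin] -> 11 lines: uwzmw foxn orglx deasd bzy szmgo amin rpucv iug bwi bgs
Hunk 3: at line 2 remove [deasd] add [qgjq,nlxbu,slidp] -> 13 lines: uwzmw foxn orglx qgjq nlxbu slidp bzy szmgo amin rpucv iug bwi bgs
Hunk 4: at line 9 remove [iug] add [mto,coyb] -> 14 lines: uwzmw foxn orglx qgjq nlxbu slidp bzy szmgo amin rpucv mto coyb bwi bgs
Hunk 5: at line 3 remove [qgjq,nlxbu] add [tfupg,gfwfk] -> 14 lines: uwzmw foxn orglx tfupg gfwfk slidp bzy szmgo amin rpucv mto coyb bwi bgs
Hunk 6: at line 2 remove [orglx,tfupg,gfwfk] add [urtv,uiad] -> 13 lines: uwzmw foxn urtv uiad slidp bzy szmgo amin rpucv mto coyb bwi bgs
Hunk 7: at line 10 remove [coyb,bwi] add [kcl,sju] -> 13 lines: uwzmw foxn urtv uiad slidp bzy szmgo amin rpucv mto kcl sju bgs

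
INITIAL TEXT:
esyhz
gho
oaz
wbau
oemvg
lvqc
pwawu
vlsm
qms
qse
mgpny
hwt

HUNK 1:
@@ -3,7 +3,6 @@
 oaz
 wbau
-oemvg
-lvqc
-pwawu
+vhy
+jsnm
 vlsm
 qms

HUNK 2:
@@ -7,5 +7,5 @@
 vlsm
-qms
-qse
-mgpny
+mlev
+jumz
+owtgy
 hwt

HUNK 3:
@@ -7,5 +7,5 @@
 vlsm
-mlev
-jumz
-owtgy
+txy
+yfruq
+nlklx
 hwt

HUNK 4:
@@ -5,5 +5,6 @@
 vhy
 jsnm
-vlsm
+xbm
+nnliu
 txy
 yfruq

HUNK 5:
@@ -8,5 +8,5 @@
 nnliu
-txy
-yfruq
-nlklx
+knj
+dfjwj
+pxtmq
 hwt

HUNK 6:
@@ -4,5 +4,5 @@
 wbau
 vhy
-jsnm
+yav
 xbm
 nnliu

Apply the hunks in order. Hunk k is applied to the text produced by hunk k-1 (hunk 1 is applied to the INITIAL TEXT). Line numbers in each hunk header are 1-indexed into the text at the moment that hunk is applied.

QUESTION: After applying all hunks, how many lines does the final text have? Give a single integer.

Answer: 12

Derivation:
Hunk 1: at line 3 remove [oemvg,lvqc,pwawu] add [vhy,jsnm] -> 11 lines: esyhz gho oaz wbau vhy jsnm vlsm qms qse mgpny hwt
Hunk 2: at line 7 remove [qms,qse,mgpny] add [mlev,jumz,owtgy] -> 11 lines: esyhz gho oaz wbau vhy jsnm vlsm mlev jumz owtgy hwt
Hunk 3: at line 7 remove [mlev,jumz,owtgy] add [txy,yfruq,nlklx] -> 11 lines: esyhz gho oaz wbau vhy jsnm vlsm txy yfruq nlklx hwt
Hunk 4: at line 5 remove [vlsm] add [xbm,nnliu] -> 12 lines: esyhz gho oaz wbau vhy jsnm xbm nnliu txy yfruq nlklx hwt
Hunk 5: at line 8 remove [txy,yfruq,nlklx] add [knj,dfjwj,pxtmq] -> 12 lines: esyhz gho oaz wbau vhy jsnm xbm nnliu knj dfjwj pxtmq hwt
Hunk 6: at line 4 remove [jsnm] add [yav] -> 12 lines: esyhz gho oaz wbau vhy yav xbm nnliu knj dfjwj pxtmq hwt
Final line count: 12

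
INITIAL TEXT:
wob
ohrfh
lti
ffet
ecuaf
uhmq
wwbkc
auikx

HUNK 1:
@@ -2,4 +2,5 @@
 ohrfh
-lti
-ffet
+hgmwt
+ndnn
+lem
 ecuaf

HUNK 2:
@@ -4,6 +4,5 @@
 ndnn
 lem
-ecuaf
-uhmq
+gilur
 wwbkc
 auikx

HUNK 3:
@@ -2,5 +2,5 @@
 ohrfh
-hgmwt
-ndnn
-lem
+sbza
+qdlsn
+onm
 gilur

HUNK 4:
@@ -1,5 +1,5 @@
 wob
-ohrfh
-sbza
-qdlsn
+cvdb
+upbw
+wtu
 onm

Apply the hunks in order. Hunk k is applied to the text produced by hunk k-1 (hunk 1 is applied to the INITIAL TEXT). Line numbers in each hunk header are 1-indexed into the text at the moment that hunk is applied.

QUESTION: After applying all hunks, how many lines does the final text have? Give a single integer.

Hunk 1: at line 2 remove [lti,ffet] add [hgmwt,ndnn,lem] -> 9 lines: wob ohrfh hgmwt ndnn lem ecuaf uhmq wwbkc auikx
Hunk 2: at line 4 remove [ecuaf,uhmq] add [gilur] -> 8 lines: wob ohrfh hgmwt ndnn lem gilur wwbkc auikx
Hunk 3: at line 2 remove [hgmwt,ndnn,lem] add [sbza,qdlsn,onm] -> 8 lines: wob ohrfh sbza qdlsn onm gilur wwbkc auikx
Hunk 4: at line 1 remove [ohrfh,sbza,qdlsn] add [cvdb,upbw,wtu] -> 8 lines: wob cvdb upbw wtu onm gilur wwbkc auikx
Final line count: 8

Answer: 8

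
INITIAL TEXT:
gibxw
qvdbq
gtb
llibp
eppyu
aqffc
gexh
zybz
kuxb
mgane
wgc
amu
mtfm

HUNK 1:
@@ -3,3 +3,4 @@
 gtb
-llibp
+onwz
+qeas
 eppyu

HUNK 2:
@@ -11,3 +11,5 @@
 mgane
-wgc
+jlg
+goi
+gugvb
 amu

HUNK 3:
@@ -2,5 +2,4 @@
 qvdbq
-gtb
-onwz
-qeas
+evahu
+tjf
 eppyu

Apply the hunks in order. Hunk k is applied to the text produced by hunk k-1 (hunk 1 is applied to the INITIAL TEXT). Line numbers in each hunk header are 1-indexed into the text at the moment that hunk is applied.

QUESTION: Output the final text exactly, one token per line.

Hunk 1: at line 3 remove [llibp] add [onwz,qeas] -> 14 lines: gibxw qvdbq gtb onwz qeas eppyu aqffc gexh zybz kuxb mgane wgc amu mtfm
Hunk 2: at line 11 remove [wgc] add [jlg,goi,gugvb] -> 16 lines: gibxw qvdbq gtb onwz qeas eppyu aqffc gexh zybz kuxb mgane jlg goi gugvb amu mtfm
Hunk 3: at line 2 remove [gtb,onwz,qeas] add [evahu,tjf] -> 15 lines: gibxw qvdbq evahu tjf eppyu aqffc gexh zybz kuxb mgane jlg goi gugvb amu mtfm

Answer: gibxw
qvdbq
evahu
tjf
eppyu
aqffc
gexh
zybz
kuxb
mgane
jlg
goi
gugvb
amu
mtfm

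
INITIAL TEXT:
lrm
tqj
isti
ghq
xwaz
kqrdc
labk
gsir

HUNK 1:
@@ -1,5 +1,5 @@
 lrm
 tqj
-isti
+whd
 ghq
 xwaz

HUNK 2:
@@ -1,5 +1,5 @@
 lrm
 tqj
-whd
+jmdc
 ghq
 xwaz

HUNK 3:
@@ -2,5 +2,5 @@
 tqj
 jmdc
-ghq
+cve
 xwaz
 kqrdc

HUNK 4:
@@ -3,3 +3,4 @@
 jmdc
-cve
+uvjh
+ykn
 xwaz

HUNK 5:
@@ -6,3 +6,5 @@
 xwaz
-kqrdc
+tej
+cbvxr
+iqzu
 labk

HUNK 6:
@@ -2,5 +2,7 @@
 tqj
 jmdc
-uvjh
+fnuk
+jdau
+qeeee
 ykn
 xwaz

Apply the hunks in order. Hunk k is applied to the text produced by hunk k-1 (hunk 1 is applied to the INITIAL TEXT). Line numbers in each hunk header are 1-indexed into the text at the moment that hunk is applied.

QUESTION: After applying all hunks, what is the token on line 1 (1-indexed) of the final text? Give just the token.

Answer: lrm

Derivation:
Hunk 1: at line 1 remove [isti] add [whd] -> 8 lines: lrm tqj whd ghq xwaz kqrdc labk gsir
Hunk 2: at line 1 remove [whd] add [jmdc] -> 8 lines: lrm tqj jmdc ghq xwaz kqrdc labk gsir
Hunk 3: at line 2 remove [ghq] add [cve] -> 8 lines: lrm tqj jmdc cve xwaz kqrdc labk gsir
Hunk 4: at line 3 remove [cve] add [uvjh,ykn] -> 9 lines: lrm tqj jmdc uvjh ykn xwaz kqrdc labk gsir
Hunk 5: at line 6 remove [kqrdc] add [tej,cbvxr,iqzu] -> 11 lines: lrm tqj jmdc uvjh ykn xwaz tej cbvxr iqzu labk gsir
Hunk 6: at line 2 remove [uvjh] add [fnuk,jdau,qeeee] -> 13 lines: lrm tqj jmdc fnuk jdau qeeee ykn xwaz tej cbvxr iqzu labk gsir
Final line 1: lrm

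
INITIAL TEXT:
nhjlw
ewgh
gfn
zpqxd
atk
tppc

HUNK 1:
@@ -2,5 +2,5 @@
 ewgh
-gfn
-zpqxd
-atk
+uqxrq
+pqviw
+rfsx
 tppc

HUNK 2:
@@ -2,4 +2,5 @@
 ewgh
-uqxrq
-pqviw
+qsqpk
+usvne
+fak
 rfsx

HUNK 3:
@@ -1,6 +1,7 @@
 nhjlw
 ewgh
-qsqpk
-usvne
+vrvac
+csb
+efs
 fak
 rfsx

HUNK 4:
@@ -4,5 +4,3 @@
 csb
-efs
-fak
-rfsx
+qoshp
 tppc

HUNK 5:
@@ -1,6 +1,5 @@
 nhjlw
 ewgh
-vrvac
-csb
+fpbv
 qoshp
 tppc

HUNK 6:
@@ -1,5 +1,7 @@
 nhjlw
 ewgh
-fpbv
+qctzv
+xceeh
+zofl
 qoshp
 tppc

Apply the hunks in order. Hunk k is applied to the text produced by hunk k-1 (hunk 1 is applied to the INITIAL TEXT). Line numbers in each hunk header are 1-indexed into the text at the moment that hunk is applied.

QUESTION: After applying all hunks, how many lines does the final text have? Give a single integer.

Hunk 1: at line 2 remove [gfn,zpqxd,atk] add [uqxrq,pqviw,rfsx] -> 6 lines: nhjlw ewgh uqxrq pqviw rfsx tppc
Hunk 2: at line 2 remove [uqxrq,pqviw] add [qsqpk,usvne,fak] -> 7 lines: nhjlw ewgh qsqpk usvne fak rfsx tppc
Hunk 3: at line 1 remove [qsqpk,usvne] add [vrvac,csb,efs] -> 8 lines: nhjlw ewgh vrvac csb efs fak rfsx tppc
Hunk 4: at line 4 remove [efs,fak,rfsx] add [qoshp] -> 6 lines: nhjlw ewgh vrvac csb qoshp tppc
Hunk 5: at line 1 remove [vrvac,csb] add [fpbv] -> 5 lines: nhjlw ewgh fpbv qoshp tppc
Hunk 6: at line 1 remove [fpbv] add [qctzv,xceeh,zofl] -> 7 lines: nhjlw ewgh qctzv xceeh zofl qoshp tppc
Final line count: 7

Answer: 7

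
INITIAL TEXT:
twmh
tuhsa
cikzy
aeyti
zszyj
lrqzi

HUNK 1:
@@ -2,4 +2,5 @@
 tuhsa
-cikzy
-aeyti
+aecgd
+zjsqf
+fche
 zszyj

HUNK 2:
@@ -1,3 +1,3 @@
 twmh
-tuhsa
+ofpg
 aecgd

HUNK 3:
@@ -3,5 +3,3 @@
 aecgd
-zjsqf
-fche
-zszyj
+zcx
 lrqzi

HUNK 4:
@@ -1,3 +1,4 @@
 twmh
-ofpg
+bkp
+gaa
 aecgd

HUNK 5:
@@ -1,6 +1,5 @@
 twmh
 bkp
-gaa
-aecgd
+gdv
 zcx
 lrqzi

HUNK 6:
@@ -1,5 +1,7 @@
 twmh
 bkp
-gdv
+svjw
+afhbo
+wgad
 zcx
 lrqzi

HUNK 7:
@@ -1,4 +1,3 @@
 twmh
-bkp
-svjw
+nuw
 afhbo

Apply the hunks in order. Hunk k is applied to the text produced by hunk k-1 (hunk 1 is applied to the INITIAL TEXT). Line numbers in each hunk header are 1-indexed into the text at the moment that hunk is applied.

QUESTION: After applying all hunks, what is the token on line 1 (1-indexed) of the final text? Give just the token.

Hunk 1: at line 2 remove [cikzy,aeyti] add [aecgd,zjsqf,fche] -> 7 lines: twmh tuhsa aecgd zjsqf fche zszyj lrqzi
Hunk 2: at line 1 remove [tuhsa] add [ofpg] -> 7 lines: twmh ofpg aecgd zjsqf fche zszyj lrqzi
Hunk 3: at line 3 remove [zjsqf,fche,zszyj] add [zcx] -> 5 lines: twmh ofpg aecgd zcx lrqzi
Hunk 4: at line 1 remove [ofpg] add [bkp,gaa] -> 6 lines: twmh bkp gaa aecgd zcx lrqzi
Hunk 5: at line 1 remove [gaa,aecgd] add [gdv] -> 5 lines: twmh bkp gdv zcx lrqzi
Hunk 6: at line 1 remove [gdv] add [svjw,afhbo,wgad] -> 7 lines: twmh bkp svjw afhbo wgad zcx lrqzi
Hunk 7: at line 1 remove [bkp,svjw] add [nuw] -> 6 lines: twmh nuw afhbo wgad zcx lrqzi
Final line 1: twmh

Answer: twmh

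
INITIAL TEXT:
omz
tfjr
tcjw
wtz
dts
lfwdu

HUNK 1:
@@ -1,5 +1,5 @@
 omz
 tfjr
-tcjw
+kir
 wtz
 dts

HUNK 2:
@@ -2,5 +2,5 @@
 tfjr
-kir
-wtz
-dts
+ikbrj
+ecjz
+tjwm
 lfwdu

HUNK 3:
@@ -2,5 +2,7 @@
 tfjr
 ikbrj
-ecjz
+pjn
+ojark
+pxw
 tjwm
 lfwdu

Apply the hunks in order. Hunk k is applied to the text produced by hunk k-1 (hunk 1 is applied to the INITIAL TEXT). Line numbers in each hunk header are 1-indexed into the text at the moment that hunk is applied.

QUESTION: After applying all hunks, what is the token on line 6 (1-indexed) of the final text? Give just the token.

Hunk 1: at line 1 remove [tcjw] add [kir] -> 6 lines: omz tfjr kir wtz dts lfwdu
Hunk 2: at line 2 remove [kir,wtz,dts] add [ikbrj,ecjz,tjwm] -> 6 lines: omz tfjr ikbrj ecjz tjwm lfwdu
Hunk 3: at line 2 remove [ecjz] add [pjn,ojark,pxw] -> 8 lines: omz tfjr ikbrj pjn ojark pxw tjwm lfwdu
Final line 6: pxw

Answer: pxw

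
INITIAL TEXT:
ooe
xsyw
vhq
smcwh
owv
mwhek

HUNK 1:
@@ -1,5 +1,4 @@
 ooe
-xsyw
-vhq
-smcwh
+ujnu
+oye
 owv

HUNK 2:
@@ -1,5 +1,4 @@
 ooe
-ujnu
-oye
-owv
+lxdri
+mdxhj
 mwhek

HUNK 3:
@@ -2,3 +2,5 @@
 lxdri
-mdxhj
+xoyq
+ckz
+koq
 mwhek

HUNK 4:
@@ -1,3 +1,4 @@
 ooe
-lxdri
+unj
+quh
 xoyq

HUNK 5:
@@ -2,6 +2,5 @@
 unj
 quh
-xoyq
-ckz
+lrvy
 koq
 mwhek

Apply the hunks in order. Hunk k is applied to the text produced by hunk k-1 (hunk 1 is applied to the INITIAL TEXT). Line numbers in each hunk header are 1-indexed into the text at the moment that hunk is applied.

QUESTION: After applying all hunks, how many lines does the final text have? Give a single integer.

Answer: 6

Derivation:
Hunk 1: at line 1 remove [xsyw,vhq,smcwh] add [ujnu,oye] -> 5 lines: ooe ujnu oye owv mwhek
Hunk 2: at line 1 remove [ujnu,oye,owv] add [lxdri,mdxhj] -> 4 lines: ooe lxdri mdxhj mwhek
Hunk 3: at line 2 remove [mdxhj] add [xoyq,ckz,koq] -> 6 lines: ooe lxdri xoyq ckz koq mwhek
Hunk 4: at line 1 remove [lxdri] add [unj,quh] -> 7 lines: ooe unj quh xoyq ckz koq mwhek
Hunk 5: at line 2 remove [xoyq,ckz] add [lrvy] -> 6 lines: ooe unj quh lrvy koq mwhek
Final line count: 6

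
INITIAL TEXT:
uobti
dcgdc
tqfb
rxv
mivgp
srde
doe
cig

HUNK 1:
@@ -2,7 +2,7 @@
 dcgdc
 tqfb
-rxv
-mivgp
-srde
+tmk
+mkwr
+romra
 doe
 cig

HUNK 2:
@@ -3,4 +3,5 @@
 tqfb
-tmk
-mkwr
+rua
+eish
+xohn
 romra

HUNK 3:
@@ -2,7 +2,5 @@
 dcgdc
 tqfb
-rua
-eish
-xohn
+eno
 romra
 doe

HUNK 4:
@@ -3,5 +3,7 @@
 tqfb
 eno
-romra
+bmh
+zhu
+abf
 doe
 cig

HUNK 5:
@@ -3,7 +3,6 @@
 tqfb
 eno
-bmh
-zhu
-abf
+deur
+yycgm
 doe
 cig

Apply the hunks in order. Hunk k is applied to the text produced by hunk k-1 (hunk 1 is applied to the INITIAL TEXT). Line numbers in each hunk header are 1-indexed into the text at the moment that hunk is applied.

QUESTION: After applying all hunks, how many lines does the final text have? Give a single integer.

Hunk 1: at line 2 remove [rxv,mivgp,srde] add [tmk,mkwr,romra] -> 8 lines: uobti dcgdc tqfb tmk mkwr romra doe cig
Hunk 2: at line 3 remove [tmk,mkwr] add [rua,eish,xohn] -> 9 lines: uobti dcgdc tqfb rua eish xohn romra doe cig
Hunk 3: at line 2 remove [rua,eish,xohn] add [eno] -> 7 lines: uobti dcgdc tqfb eno romra doe cig
Hunk 4: at line 3 remove [romra] add [bmh,zhu,abf] -> 9 lines: uobti dcgdc tqfb eno bmh zhu abf doe cig
Hunk 5: at line 3 remove [bmh,zhu,abf] add [deur,yycgm] -> 8 lines: uobti dcgdc tqfb eno deur yycgm doe cig
Final line count: 8

Answer: 8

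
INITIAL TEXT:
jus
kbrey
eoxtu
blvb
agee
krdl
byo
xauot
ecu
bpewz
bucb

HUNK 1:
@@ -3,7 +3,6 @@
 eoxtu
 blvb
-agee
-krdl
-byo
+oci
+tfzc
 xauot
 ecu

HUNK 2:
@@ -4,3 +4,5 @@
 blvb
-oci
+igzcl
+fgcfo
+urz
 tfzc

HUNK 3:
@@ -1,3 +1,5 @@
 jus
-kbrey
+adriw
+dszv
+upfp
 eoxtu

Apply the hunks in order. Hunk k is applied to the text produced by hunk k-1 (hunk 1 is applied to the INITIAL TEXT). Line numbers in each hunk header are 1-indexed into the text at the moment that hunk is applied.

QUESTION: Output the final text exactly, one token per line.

Answer: jus
adriw
dszv
upfp
eoxtu
blvb
igzcl
fgcfo
urz
tfzc
xauot
ecu
bpewz
bucb

Derivation:
Hunk 1: at line 3 remove [agee,krdl,byo] add [oci,tfzc] -> 10 lines: jus kbrey eoxtu blvb oci tfzc xauot ecu bpewz bucb
Hunk 2: at line 4 remove [oci] add [igzcl,fgcfo,urz] -> 12 lines: jus kbrey eoxtu blvb igzcl fgcfo urz tfzc xauot ecu bpewz bucb
Hunk 3: at line 1 remove [kbrey] add [adriw,dszv,upfp] -> 14 lines: jus adriw dszv upfp eoxtu blvb igzcl fgcfo urz tfzc xauot ecu bpewz bucb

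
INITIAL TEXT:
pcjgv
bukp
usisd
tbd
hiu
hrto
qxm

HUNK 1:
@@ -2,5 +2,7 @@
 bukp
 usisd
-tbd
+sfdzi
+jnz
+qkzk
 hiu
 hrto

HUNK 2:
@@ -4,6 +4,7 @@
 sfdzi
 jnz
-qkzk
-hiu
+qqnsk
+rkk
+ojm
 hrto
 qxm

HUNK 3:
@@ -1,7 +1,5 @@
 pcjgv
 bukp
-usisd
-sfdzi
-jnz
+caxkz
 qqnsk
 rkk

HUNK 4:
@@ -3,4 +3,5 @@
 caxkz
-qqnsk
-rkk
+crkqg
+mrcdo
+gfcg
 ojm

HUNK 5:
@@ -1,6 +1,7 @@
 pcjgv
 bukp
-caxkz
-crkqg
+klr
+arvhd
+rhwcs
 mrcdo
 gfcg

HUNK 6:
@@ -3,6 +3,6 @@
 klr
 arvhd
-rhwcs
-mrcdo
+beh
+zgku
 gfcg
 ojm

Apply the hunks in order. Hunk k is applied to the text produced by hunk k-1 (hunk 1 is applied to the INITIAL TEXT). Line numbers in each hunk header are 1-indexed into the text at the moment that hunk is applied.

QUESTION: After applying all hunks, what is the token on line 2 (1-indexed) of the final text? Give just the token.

Answer: bukp

Derivation:
Hunk 1: at line 2 remove [tbd] add [sfdzi,jnz,qkzk] -> 9 lines: pcjgv bukp usisd sfdzi jnz qkzk hiu hrto qxm
Hunk 2: at line 4 remove [qkzk,hiu] add [qqnsk,rkk,ojm] -> 10 lines: pcjgv bukp usisd sfdzi jnz qqnsk rkk ojm hrto qxm
Hunk 3: at line 1 remove [usisd,sfdzi,jnz] add [caxkz] -> 8 lines: pcjgv bukp caxkz qqnsk rkk ojm hrto qxm
Hunk 4: at line 3 remove [qqnsk,rkk] add [crkqg,mrcdo,gfcg] -> 9 lines: pcjgv bukp caxkz crkqg mrcdo gfcg ojm hrto qxm
Hunk 5: at line 1 remove [caxkz,crkqg] add [klr,arvhd,rhwcs] -> 10 lines: pcjgv bukp klr arvhd rhwcs mrcdo gfcg ojm hrto qxm
Hunk 6: at line 3 remove [rhwcs,mrcdo] add [beh,zgku] -> 10 lines: pcjgv bukp klr arvhd beh zgku gfcg ojm hrto qxm
Final line 2: bukp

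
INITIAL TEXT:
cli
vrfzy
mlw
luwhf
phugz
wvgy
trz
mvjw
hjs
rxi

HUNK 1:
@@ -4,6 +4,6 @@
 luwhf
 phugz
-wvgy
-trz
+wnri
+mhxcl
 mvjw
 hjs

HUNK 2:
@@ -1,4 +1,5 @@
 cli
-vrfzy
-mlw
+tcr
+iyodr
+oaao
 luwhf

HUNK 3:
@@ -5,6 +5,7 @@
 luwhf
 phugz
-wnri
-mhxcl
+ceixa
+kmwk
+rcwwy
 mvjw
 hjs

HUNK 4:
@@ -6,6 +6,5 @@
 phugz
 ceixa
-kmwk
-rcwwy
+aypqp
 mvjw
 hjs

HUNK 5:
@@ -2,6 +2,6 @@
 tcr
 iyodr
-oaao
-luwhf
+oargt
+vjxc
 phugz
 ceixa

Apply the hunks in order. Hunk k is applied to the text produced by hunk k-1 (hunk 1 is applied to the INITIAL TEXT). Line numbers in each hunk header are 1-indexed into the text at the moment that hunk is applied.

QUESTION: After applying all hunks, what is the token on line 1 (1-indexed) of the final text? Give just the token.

Answer: cli

Derivation:
Hunk 1: at line 4 remove [wvgy,trz] add [wnri,mhxcl] -> 10 lines: cli vrfzy mlw luwhf phugz wnri mhxcl mvjw hjs rxi
Hunk 2: at line 1 remove [vrfzy,mlw] add [tcr,iyodr,oaao] -> 11 lines: cli tcr iyodr oaao luwhf phugz wnri mhxcl mvjw hjs rxi
Hunk 3: at line 5 remove [wnri,mhxcl] add [ceixa,kmwk,rcwwy] -> 12 lines: cli tcr iyodr oaao luwhf phugz ceixa kmwk rcwwy mvjw hjs rxi
Hunk 4: at line 6 remove [kmwk,rcwwy] add [aypqp] -> 11 lines: cli tcr iyodr oaao luwhf phugz ceixa aypqp mvjw hjs rxi
Hunk 5: at line 2 remove [oaao,luwhf] add [oargt,vjxc] -> 11 lines: cli tcr iyodr oargt vjxc phugz ceixa aypqp mvjw hjs rxi
Final line 1: cli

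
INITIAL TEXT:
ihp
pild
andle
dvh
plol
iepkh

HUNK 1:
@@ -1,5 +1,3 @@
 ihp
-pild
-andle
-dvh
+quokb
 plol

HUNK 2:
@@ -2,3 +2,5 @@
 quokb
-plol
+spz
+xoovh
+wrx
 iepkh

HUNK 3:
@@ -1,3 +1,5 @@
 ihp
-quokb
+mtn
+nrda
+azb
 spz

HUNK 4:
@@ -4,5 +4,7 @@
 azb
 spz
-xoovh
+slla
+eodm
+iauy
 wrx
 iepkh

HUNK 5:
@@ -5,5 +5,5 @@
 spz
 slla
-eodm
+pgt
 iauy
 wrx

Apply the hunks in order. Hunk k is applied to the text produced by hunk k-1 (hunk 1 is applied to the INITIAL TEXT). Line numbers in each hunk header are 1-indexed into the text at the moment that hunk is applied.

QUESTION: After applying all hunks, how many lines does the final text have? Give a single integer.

Hunk 1: at line 1 remove [pild,andle,dvh] add [quokb] -> 4 lines: ihp quokb plol iepkh
Hunk 2: at line 2 remove [plol] add [spz,xoovh,wrx] -> 6 lines: ihp quokb spz xoovh wrx iepkh
Hunk 3: at line 1 remove [quokb] add [mtn,nrda,azb] -> 8 lines: ihp mtn nrda azb spz xoovh wrx iepkh
Hunk 4: at line 4 remove [xoovh] add [slla,eodm,iauy] -> 10 lines: ihp mtn nrda azb spz slla eodm iauy wrx iepkh
Hunk 5: at line 5 remove [eodm] add [pgt] -> 10 lines: ihp mtn nrda azb spz slla pgt iauy wrx iepkh
Final line count: 10

Answer: 10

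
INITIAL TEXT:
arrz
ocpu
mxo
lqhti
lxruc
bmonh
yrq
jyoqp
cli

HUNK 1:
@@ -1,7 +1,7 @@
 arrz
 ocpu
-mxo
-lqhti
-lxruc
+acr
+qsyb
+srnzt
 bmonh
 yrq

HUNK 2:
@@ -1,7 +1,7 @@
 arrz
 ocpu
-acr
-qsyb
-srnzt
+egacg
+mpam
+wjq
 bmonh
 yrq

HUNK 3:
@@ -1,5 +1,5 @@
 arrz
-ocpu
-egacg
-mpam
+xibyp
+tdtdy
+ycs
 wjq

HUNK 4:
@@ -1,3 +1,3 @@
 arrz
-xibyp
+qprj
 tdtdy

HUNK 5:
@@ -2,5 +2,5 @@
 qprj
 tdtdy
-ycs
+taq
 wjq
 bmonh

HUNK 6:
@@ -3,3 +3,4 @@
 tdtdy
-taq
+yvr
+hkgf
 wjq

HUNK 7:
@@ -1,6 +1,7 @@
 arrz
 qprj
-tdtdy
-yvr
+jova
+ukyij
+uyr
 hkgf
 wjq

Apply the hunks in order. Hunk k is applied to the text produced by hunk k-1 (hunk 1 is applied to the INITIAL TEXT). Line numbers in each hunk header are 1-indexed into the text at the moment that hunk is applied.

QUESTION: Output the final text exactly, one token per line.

Hunk 1: at line 1 remove [mxo,lqhti,lxruc] add [acr,qsyb,srnzt] -> 9 lines: arrz ocpu acr qsyb srnzt bmonh yrq jyoqp cli
Hunk 2: at line 1 remove [acr,qsyb,srnzt] add [egacg,mpam,wjq] -> 9 lines: arrz ocpu egacg mpam wjq bmonh yrq jyoqp cli
Hunk 3: at line 1 remove [ocpu,egacg,mpam] add [xibyp,tdtdy,ycs] -> 9 lines: arrz xibyp tdtdy ycs wjq bmonh yrq jyoqp cli
Hunk 4: at line 1 remove [xibyp] add [qprj] -> 9 lines: arrz qprj tdtdy ycs wjq bmonh yrq jyoqp cli
Hunk 5: at line 2 remove [ycs] add [taq] -> 9 lines: arrz qprj tdtdy taq wjq bmonh yrq jyoqp cli
Hunk 6: at line 3 remove [taq] add [yvr,hkgf] -> 10 lines: arrz qprj tdtdy yvr hkgf wjq bmonh yrq jyoqp cli
Hunk 7: at line 1 remove [tdtdy,yvr] add [jova,ukyij,uyr] -> 11 lines: arrz qprj jova ukyij uyr hkgf wjq bmonh yrq jyoqp cli

Answer: arrz
qprj
jova
ukyij
uyr
hkgf
wjq
bmonh
yrq
jyoqp
cli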